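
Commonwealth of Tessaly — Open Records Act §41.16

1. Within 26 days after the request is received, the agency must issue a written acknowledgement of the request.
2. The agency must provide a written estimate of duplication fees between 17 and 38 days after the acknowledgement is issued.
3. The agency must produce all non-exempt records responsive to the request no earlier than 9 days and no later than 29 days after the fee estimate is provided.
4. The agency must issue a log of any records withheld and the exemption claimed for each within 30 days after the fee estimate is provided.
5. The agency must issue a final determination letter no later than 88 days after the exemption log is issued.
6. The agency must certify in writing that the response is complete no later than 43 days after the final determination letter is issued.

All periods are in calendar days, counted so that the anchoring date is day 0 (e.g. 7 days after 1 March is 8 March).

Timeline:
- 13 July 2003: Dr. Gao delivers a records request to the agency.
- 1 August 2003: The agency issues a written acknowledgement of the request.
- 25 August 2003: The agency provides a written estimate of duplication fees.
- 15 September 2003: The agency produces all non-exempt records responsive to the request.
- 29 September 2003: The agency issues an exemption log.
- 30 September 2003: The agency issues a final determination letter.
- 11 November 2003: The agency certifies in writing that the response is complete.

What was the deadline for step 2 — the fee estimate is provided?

Step 2 runs from 1 August 2003, when the acknowledgement is issued. The window is 17–38 days after 1 August 2003; it closes on 8 September 2003.

8 September 2003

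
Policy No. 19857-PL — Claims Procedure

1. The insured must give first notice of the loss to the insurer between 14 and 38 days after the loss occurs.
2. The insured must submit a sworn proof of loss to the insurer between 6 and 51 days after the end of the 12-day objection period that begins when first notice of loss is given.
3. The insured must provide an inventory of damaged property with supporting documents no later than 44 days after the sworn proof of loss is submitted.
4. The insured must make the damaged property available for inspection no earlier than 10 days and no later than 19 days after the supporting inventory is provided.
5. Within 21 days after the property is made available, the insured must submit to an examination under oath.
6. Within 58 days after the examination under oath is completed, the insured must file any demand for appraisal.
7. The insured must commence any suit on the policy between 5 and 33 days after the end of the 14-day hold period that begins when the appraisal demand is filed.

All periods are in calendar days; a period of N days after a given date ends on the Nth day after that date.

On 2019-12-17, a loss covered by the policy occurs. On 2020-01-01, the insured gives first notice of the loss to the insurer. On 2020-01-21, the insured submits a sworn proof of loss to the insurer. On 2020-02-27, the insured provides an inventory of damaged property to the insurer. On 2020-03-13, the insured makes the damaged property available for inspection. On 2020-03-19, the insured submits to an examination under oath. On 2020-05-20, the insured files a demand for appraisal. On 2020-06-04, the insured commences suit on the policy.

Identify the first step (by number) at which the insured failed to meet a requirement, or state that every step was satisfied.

(1) the permitted window runs from 2019-12-17 + 14 = 2019-12-31 to 2019-12-17 + 38 = 2020-01-24; done 2020-01-01 — within the window.
(2) the permitted window runs from 2020-01-13 + 6 = 2020-01-19 to 2020-01-13 + 51 = 2020-03-04; done 2020-01-21 — within the window.
(3) due by 2020-01-21 + 44 days = 2020-03-05; done 2020-02-27 — timely.
(4) the permitted window runs from 2020-02-27 + 10 = 2020-03-08 to 2020-02-27 + 19 = 2020-03-17; done 2020-03-13, which is between those dates.
(5) due by 2020-03-13 + 21 days = 2020-04-03; completed 2020-03-19, before the deadline.
(6) due by 2020-03-19 + 58 days = 2020-05-16; 2020-05-20 misses that deadline by 4 days.

Step 6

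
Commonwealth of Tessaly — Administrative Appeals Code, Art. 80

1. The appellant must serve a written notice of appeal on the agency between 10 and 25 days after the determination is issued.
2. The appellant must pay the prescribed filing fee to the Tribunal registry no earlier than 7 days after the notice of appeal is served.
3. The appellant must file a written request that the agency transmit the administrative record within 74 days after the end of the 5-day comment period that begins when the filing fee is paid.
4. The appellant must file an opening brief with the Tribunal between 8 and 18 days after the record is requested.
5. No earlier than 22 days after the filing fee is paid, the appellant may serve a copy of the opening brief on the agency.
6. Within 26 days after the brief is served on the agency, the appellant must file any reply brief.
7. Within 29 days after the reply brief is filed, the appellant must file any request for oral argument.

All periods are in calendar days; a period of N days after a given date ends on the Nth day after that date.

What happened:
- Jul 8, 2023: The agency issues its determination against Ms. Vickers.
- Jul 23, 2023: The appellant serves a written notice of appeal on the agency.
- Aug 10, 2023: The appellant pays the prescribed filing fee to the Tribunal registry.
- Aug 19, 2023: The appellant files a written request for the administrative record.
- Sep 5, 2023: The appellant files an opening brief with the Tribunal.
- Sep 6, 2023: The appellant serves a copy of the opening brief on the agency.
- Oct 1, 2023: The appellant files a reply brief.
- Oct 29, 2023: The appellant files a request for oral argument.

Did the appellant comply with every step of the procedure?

Yes

Step 1: the window is 10–25 days after Jul 8, 2023 (when the determination is issued), so Jul 18, 2023 through Aug 2, 2023; Jul 23, 2023 falls inside that range.
Step 2: the earliest permitted date is 7 days after Jul 23, 2023 (when the notice of appeal is served), i.e. Jul 30, 2023; done Aug 10, 2023 — permitted.
Step 3: 74 days after Aug 15, 2023 (end of the 5-day comment period, which began when the filing fee is paid on Aug 10, 2023) is Oct 28, 2023; completed Aug 19, 2023, before the deadline.
Step 4: the window is 8–18 days after Aug 19, 2023 (when the record is requested), so Aug 27, 2023 through Sep 6, 2023; done Sep 5, 2023 — within the window.
Step 5: the earliest permitted date is 22 days after Aug 10, 2023 (when the filing fee is paid), i.e. Sep 1, 2023; Sep 6, 2023 is on or after that date.
Step 6: 26 days after Sep 6, 2023 (when the brief is served on the agency) is Oct 2, 2023; done Oct 1, 2023 — timely.
Step 7: 29 days after Oct 1, 2023 (when the reply brief is filed) is Oct 30, 2023; done Oct 29, 2023 — timely.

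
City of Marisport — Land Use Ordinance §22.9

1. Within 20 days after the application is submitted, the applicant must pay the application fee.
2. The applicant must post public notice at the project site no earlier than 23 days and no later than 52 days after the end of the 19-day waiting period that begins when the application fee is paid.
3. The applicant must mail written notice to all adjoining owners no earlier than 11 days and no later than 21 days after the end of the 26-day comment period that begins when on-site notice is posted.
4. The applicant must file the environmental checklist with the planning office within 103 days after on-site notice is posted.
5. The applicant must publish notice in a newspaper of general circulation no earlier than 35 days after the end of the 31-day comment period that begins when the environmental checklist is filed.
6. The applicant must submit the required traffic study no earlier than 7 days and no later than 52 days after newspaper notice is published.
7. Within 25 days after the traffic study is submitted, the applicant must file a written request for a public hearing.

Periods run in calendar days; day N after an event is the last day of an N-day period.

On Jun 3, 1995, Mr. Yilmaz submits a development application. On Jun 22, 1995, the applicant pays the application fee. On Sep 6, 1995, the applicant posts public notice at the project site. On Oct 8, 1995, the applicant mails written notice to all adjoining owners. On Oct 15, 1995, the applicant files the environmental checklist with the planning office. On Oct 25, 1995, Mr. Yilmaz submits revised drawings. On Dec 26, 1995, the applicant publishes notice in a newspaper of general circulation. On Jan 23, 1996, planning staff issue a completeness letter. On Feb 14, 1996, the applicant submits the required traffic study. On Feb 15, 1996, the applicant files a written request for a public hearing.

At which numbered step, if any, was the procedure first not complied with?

Step 1 — counting 20 days from Jun 3, 1995 (when the application is submitted) gives a deadline of Jun 23, 1995; Jun 22, 1995 is within that limit.
Step 2 — 23 and 52 days from Jul 11, 1995 (end of the 19-day waiting period, which began when the application fee is paid on Jun 22, 1995) are Aug 3, 1995 and Sep 1, 1995 respectively; done Sep 6, 1995 — 5 days after the window closed.

Step 2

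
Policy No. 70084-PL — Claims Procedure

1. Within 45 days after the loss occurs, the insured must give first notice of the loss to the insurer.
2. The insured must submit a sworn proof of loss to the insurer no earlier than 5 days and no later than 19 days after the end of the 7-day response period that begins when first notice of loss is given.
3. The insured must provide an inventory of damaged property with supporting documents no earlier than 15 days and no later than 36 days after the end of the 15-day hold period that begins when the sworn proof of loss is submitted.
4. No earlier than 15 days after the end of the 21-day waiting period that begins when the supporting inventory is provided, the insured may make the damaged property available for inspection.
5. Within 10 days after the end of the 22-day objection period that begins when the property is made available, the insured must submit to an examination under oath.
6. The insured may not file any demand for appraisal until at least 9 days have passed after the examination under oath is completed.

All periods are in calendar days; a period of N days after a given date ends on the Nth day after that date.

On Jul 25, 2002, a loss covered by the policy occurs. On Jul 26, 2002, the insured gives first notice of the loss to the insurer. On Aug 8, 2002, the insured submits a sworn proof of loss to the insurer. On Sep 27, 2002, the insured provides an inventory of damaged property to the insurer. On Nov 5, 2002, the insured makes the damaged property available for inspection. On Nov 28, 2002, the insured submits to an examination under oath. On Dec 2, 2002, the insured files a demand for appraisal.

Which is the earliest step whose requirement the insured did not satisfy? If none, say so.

Step 6

Step 1: 45 days after Jul 25, 2002 (when the loss occurs) is Sep 8, 2002; done Jul 26, 2002 — timely.
Step 2: the window is 5–19 days after Aug 2, 2002 (end of the 7-day response period, which began when first notice of loss is given on Jul 26, 2002), so Aug 7, 2002 through Aug 21, 2002; done Aug 8, 2002 — within the window.
Step 3: the window is 15–36 days after Aug 23, 2002 (end of the 15-day hold period, which began when the sworn proof of loss is submitted on Aug 8, 2002), so Sep 7, 2002 through Sep 28, 2002; done Sep 27, 2002, which is between those dates.
Step 4: the earliest permitted date is 15 days after Oct 18, 2002 (end of the 21-day waiting period, which began when the supporting inventory is provided on Sep 27, 2002), i.e. Nov 2, 2002; done Nov 5, 2002, after the minimum wait.
Step 5: 10 days after Nov 27, 2002 (end of the 22-day objection period, which began when the property is made available on Nov 5, 2002) is Dec 7, 2002; completed Nov 28, 2002, before the deadline.
Step 6: the earliest permitted date is 9 days after Nov 28, 2002 (when the examination under oath is completed), i.e. Dec 7, 2002; done Dec 2, 2002 — 5 days too early.
Later steps need not be reached.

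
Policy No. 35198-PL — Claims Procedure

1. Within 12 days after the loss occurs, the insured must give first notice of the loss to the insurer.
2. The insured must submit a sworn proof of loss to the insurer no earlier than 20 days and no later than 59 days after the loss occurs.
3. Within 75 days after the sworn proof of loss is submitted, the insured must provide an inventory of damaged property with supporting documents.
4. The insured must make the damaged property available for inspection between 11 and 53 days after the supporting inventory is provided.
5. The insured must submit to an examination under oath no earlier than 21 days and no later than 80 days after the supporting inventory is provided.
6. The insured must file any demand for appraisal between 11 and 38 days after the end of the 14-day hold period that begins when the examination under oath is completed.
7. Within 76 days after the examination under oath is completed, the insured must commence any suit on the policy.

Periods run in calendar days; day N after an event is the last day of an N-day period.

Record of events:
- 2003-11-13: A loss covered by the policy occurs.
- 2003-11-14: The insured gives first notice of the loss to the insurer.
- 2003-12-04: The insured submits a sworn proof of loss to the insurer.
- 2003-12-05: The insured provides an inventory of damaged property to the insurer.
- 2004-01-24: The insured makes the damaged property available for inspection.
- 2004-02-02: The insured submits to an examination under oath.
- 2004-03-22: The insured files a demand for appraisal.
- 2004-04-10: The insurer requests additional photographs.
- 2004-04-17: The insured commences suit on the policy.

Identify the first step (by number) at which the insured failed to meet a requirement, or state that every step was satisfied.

None — every step was satisfied

Step 1 — counting 12 days from 2003-11-13 (when the loss occurs) gives a deadline of 2003-11-25; done 2003-11-14 — timely.
Step 2 — 20 and 59 days from 2003-11-13 (when the loss occurs) are 2003-12-03 and 2004-01-11 respectively; 2003-12-04 falls inside that range.
Step 3 — counting 75 days from 2003-12-04 (when the sworn proof of loss is submitted) gives a deadline of 2004-02-17; done 2003-12-05 — timely.
Step 4 — 11 and 53 days from 2003-12-05 (when the supporting inventory is provided) are 2003-12-16 and 2004-01-27 respectively; 2004-01-24 falls inside that range.
Step 5 — 21 and 80 days from 2003-12-05 (when the supporting inventory is provided) are 2003-12-26 and 2004-02-23 respectively; 2004-02-02 falls inside that range.
Step 6 — 11 and 38 days from 2004-02-16 (end of the 14-day hold period, which began when the examination under oath is completed on 2004-02-02) are 2004-02-27 and 2004-03-25 respectively; 2004-03-22 falls inside that range.
Step 7 — counting 76 days from 2004-02-02 (when the examination under oath is completed) gives a deadline of 2004-04-18; 2004-04-17 is within that limit.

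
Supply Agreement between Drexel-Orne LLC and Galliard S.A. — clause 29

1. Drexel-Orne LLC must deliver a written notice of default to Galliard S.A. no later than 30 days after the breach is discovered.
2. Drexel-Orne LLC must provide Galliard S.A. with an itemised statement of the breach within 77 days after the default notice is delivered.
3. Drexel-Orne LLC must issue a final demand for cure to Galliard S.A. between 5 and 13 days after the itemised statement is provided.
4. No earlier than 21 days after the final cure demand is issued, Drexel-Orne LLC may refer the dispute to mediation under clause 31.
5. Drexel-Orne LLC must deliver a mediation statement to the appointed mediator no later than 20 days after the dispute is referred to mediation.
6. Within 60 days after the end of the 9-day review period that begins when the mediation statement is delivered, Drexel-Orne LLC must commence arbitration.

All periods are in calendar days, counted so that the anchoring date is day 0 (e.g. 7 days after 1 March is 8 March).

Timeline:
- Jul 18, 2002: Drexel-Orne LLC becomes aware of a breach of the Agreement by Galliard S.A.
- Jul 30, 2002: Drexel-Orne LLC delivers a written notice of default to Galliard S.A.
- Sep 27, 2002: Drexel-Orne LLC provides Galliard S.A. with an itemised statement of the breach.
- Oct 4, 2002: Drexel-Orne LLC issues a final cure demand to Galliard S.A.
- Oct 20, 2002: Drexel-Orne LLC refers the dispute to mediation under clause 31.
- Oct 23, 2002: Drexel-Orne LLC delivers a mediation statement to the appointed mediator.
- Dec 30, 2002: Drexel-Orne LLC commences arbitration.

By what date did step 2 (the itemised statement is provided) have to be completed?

Oct 15, 2002

Step 2 runs from Jul 30, 2002, when the default notice is delivered. 77 days after Jul 30, 2002 is Oct 15, 2002.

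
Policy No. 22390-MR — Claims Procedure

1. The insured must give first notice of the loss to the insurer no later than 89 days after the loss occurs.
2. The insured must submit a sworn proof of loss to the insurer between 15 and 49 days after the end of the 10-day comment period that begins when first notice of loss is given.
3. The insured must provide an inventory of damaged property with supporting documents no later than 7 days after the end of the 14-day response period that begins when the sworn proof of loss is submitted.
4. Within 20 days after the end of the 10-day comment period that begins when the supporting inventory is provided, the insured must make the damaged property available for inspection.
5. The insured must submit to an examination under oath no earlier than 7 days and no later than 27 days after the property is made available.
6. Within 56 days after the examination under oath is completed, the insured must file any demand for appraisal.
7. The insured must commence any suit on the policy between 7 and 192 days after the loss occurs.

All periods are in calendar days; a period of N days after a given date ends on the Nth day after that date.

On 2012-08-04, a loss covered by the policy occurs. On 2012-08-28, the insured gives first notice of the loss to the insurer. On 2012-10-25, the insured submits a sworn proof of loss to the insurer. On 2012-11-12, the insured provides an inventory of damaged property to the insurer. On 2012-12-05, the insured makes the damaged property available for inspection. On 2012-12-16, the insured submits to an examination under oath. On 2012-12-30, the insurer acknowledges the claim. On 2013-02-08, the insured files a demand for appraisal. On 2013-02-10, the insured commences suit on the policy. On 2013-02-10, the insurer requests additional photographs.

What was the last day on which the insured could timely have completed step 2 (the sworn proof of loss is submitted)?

First notice of loss is given on 2012-08-28; the 10-day comment period therefore ends 2012-09-07, and step 2 runs from that date. The window is 15–49 days after 2012-09-07; it closes on 2012-10-26.

2012-10-26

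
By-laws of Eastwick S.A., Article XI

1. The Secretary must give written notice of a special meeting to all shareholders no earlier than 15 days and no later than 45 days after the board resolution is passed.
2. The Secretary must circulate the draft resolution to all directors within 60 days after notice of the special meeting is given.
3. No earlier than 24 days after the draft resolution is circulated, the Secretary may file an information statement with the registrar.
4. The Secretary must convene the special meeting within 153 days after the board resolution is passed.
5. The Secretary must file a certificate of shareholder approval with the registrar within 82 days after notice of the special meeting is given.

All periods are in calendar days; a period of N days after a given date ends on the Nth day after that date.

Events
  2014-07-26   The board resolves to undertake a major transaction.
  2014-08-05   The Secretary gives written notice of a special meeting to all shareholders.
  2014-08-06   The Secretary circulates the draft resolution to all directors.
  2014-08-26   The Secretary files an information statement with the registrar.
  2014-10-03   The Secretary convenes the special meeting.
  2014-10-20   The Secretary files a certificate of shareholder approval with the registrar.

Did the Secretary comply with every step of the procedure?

Step 1 — 15 and 45 days from 2014-07-26 (when the board resolution is passed) are 2014-08-10 and 2014-09-09 respectively; done 2014-08-05 — 5 days before the window opened.
The procedure was therefore not followed at step 1.

No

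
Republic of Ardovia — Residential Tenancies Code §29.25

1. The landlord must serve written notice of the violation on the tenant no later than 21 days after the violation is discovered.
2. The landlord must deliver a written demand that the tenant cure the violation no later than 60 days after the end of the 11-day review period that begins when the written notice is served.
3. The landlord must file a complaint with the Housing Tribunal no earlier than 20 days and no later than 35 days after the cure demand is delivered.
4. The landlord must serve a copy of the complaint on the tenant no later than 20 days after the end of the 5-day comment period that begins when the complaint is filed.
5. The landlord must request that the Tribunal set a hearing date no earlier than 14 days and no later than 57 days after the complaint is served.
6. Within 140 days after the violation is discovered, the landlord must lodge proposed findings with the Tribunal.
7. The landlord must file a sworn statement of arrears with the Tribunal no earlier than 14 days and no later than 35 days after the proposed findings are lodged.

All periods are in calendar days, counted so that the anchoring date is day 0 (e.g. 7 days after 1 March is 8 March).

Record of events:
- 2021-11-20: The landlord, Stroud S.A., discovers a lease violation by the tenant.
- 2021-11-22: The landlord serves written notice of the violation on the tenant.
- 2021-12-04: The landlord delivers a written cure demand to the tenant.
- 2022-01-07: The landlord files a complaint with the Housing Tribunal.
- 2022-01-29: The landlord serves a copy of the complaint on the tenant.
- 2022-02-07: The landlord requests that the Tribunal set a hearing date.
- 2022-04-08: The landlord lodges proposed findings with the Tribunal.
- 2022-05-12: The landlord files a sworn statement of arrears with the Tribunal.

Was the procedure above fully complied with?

Step 1 — counting 21 days from 2021-11-20 (when the violation is discovered) gives a deadline of 2021-12-11; 2021-11-22 is within that limit.
Step 2 — counting 60 days from 2021-12-03 (end of the 11-day review period, which began when the written notice is served on 2021-11-22) gives a deadline of 2022-02-01; completed 2021-12-04, before the deadline.
Step 3 — 20 and 35 days from 2021-12-04 (when the cure demand is delivered) are 2021-12-24 and 2022-01-08 respectively; done 2022-01-07, which is between those dates.
Step 4 — counting 20 days from 2022-01-12 (end of the 5-day comment period, which began when the complaint is filed on 2022-01-07) gives a deadline of 2022-02-01; completed 2022-01-29, before the deadline.
Step 5 — 14 and 57 days from 2022-01-29 (when the complaint is served) are 2022-02-12 and 2022-03-27 respectively; done 2022-02-07 — 5 days before the window opened.

No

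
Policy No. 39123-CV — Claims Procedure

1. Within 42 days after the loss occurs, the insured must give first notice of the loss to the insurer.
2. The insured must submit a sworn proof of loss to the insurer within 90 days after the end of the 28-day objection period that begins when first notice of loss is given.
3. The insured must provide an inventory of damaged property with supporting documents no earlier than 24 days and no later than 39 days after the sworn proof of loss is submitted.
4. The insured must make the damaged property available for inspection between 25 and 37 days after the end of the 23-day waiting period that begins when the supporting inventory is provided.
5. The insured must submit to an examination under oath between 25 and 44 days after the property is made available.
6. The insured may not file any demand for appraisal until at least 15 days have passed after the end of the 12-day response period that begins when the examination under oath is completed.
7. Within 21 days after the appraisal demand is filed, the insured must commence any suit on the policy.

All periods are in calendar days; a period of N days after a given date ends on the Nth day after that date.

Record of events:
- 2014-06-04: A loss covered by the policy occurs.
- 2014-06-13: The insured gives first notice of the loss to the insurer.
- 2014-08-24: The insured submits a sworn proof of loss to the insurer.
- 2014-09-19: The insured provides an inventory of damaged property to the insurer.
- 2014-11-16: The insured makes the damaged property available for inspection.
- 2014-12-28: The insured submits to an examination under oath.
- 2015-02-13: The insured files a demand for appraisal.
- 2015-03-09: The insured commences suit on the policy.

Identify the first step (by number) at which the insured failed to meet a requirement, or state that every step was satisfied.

Step 7

(1) due by 2014-06-04 + 42 days = 2014-07-16; done 2014-06-13 — timely.
(2) due by 2014-07-11 + 90 days = 2014-10-09; 2014-08-24 is within that limit.
(3) the permitted window runs from 2014-08-24 + 24 = 2014-09-17 to 2014-08-24 + 39 = 2014-10-02; done 2014-09-19 — within the window.
(4) the permitted window runs from 2014-10-12 + 25 = 2014-11-06 to 2014-10-12 + 37 = 2014-11-18; done 2014-11-16, which is between those dates.
(5) the permitted window runs from 2014-11-16 + 25 = 2014-12-11 to 2014-11-16 + 44 = 2014-12-30; done 2014-12-28 — within the window.
(6) permitted from 2015-01-09 + 15 days = 2015-01-24 onward; 2015-02-13 is on or after that date.
(7) due by 2015-02-13 + 21 days = 2015-03-06; done 2015-03-09 — 3 days late.
Later steps need not be reached.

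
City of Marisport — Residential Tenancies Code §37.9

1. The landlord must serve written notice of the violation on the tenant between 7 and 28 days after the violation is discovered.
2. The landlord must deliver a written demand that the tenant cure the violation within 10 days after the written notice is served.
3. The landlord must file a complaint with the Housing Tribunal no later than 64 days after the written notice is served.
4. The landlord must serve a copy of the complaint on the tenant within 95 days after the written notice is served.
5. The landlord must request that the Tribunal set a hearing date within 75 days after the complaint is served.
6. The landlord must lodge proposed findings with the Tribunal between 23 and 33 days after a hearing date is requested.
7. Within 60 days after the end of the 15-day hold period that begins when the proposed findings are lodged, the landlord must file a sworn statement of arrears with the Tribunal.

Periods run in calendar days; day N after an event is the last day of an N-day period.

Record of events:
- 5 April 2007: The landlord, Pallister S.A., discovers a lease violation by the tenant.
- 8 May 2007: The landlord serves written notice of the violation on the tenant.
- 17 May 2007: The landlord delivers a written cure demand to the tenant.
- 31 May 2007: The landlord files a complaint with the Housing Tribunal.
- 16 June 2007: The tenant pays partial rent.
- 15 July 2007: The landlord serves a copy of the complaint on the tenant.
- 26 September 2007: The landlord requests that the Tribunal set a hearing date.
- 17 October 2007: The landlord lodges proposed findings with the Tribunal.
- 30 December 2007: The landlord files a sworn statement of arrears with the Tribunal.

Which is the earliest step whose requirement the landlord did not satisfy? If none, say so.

Step 1

Step 1 — 7 and 28 days from 5 April 2007 (when the violation is discovered) are 12 April 2007 and 3 May 2007 respectively; done 8 May 2007 — 5 days after the window closed.
No need to go further; step 1 was not satisfied.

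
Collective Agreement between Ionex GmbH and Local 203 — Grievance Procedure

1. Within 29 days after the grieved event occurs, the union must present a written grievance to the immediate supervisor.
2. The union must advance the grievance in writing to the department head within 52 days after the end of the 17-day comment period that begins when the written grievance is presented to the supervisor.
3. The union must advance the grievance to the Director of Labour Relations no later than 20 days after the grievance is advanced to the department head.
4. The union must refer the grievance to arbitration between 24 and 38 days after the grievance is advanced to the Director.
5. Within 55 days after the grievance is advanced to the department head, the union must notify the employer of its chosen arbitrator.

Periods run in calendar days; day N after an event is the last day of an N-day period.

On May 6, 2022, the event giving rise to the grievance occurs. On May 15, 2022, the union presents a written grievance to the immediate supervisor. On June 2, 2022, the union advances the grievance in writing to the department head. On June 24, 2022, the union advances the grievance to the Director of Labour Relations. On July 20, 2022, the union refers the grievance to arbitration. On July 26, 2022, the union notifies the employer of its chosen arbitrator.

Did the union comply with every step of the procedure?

No

Step 1: 29 days after May 6, 2022 (when the grieved event occurs) is June 4, 2022; done May 15, 2022 — timely.
Step 2: 52 days after June 1, 2022 (end of the 17-day comment period, which began when the written grievance is presented to the supervisor on May 15, 2022) is July 23, 2022; June 2, 2022 is within that limit.
Step 3: 20 days after June 2, 2022 (when the grievance is advanced to the department head) is June 22, 2022; not done until June 24, 2022, 2 days after the deadline.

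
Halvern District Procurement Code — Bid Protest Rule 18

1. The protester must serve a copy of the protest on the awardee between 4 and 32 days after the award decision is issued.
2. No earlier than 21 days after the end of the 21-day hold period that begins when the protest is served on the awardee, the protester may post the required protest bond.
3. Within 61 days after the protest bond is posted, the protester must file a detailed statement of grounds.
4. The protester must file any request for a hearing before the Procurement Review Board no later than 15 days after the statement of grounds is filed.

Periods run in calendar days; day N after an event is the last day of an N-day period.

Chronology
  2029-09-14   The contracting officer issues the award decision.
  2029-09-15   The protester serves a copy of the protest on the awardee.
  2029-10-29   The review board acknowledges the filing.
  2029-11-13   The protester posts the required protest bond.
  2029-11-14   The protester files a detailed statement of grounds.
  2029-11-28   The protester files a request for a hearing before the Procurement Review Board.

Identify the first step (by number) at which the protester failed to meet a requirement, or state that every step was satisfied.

Step 1

Step 1 — 4 and 32 days from 2029-09-14 (when the award decision is issued) are 2029-09-18 and 2029-10-16 respectively; done 2029-09-15 — 3 days before the window opened.
Later steps need not be reached.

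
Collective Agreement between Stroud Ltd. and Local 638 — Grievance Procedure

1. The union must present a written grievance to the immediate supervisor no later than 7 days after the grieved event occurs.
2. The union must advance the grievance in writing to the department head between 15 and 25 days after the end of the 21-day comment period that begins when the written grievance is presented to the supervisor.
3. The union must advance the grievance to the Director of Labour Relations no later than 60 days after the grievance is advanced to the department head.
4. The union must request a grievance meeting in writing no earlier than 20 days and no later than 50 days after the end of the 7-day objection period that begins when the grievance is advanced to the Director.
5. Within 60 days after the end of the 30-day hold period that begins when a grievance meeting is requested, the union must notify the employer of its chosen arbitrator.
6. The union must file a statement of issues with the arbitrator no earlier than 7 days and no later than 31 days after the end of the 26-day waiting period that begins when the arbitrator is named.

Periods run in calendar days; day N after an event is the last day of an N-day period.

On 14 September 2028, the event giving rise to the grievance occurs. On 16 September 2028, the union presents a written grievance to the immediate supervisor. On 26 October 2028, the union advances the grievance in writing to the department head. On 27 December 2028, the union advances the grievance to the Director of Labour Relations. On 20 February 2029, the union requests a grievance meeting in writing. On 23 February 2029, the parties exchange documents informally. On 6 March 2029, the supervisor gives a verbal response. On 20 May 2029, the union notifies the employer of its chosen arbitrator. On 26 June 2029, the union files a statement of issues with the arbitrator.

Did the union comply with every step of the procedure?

No

(1) due by 14 September 2028 + 7 days = 21 September 2028; 16 September 2028 is within that limit.
(2) the permitted window runs from 7 October 2028 + 15 = 22 October 2028 to 7 October 2028 + 25 = 1 November 2028; done 26 October 2028 — within the window.
(3) due by 26 October 2028 + 60 days = 25 December 2028; done 27 December 2028 — 2 days late.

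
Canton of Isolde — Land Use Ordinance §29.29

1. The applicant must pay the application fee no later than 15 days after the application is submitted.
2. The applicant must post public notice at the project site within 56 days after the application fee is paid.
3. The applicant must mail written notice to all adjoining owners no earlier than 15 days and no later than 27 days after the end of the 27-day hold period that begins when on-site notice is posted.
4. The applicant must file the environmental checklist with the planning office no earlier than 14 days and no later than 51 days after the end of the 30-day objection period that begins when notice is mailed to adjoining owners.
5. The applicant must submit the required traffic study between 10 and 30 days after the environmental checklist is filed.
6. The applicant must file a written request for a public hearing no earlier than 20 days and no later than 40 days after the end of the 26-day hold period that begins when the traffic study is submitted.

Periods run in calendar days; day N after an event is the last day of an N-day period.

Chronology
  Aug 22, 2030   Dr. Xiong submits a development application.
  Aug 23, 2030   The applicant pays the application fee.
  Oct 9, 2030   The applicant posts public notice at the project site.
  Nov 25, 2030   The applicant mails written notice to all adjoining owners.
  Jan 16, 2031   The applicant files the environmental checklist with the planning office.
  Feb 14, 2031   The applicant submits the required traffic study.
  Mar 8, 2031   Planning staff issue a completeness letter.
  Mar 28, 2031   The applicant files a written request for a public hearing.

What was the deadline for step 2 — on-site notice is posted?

Step 2 runs from Aug 23, 2030, when the application fee is paid. 56 days after Aug 23, 2030 is Oct 18, 2030.

Oct 18, 2030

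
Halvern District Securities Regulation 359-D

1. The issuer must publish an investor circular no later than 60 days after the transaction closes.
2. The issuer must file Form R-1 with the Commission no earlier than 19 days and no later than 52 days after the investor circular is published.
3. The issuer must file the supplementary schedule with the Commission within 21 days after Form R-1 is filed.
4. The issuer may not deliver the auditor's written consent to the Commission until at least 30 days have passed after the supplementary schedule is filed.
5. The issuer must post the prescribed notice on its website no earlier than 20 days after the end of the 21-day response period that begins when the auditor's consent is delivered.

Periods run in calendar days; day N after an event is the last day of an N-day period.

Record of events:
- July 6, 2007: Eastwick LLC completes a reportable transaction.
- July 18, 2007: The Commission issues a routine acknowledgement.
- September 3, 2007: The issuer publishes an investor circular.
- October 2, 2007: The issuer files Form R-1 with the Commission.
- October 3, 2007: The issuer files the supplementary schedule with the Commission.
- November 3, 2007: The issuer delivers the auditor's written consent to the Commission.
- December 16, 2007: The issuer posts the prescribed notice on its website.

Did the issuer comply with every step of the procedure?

Step 1 — counting 60 days from July 6, 2007 (when the transaction closes) gives a deadline of September 4, 2007; September 3, 2007 is within that limit.
Step 2 — 19 and 52 days from September 3, 2007 (when the investor circular is published) are September 22, 2007 and October 25, 2007 respectively; October 2, 2007 falls inside that range.
Step 3 — counting 21 days from October 2, 2007 (when Form R-1 is filed) gives a deadline of October 23, 2007; October 3, 2007 is within that limit.
Step 4 — must wait 30 days from October 3, 2007 (when the supplementary schedule is filed), so not before November 2, 2007; done November 3, 2007, after the minimum wait.
Step 5 — must wait 20 days from November 24, 2007 (end of the 21-day response period, which began when the auditor's consent is delivered on November 3, 2007), so not before December 14, 2007; done December 16, 2007 — permitted.

Yes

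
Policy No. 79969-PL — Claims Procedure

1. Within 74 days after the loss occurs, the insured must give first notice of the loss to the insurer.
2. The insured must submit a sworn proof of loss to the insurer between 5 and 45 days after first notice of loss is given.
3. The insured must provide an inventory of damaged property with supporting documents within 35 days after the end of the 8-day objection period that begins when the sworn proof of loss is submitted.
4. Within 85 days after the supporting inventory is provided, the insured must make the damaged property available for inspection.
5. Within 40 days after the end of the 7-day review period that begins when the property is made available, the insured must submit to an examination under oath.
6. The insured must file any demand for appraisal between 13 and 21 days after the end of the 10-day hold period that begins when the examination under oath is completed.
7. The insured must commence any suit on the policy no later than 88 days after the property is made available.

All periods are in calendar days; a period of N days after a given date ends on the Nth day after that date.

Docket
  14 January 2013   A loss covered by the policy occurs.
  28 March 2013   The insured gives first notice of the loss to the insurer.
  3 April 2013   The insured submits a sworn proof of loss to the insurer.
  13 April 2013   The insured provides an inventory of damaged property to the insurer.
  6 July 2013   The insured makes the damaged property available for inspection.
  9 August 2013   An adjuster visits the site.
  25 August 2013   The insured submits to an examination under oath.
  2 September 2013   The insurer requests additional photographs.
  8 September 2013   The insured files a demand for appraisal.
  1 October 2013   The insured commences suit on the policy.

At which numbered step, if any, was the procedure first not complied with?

Step 5

Step 1: 74 days after 14 January 2013 (when the loss occurs) is 29 March 2013; done 28 March 2013 — timely.
Step 2: the window is 5–45 days after 28 March 2013 (when first notice of loss is given), so 2 April 2013 through 12 May 2013; 3 April 2013 falls inside that range.
Step 3: 35 days after 11 April 2013 (end of the 8-day objection period, which began when the sworn proof of loss is submitted on 3 April 2013) is 16 May 2013; 13 April 2013 is within that limit.
Step 4: 85 days after 13 April 2013 (when the supporting inventory is provided) is 7 July 2013; completed 6 July 2013, before the deadline.
Step 5: 40 days after 13 July 2013 (end of the 7-day review period, which began when the property is made available on 6 July 2013) is 22 August 2013; not done until 25 August 2013, 3 days after the deadline.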